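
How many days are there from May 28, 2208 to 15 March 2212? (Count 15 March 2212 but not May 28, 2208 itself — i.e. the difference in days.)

May 28, 2208 → May 28, 2209: 365 days.
May 28, 2209 → May 28, 2210: 365 days.
May 28, 2210 → May 28, 2211: 365 days.
May 28, 2211 → Jun 28, 2211: 31 days (May has 31).
Jun 28, 2211 → Jul 28, 2211: 30 days (June has 30).
Jul 28, 2211 → Aug 28, 2211: 31 days (July has 31).
Aug 28, 2211 → Sep 28, 2211: 31 days (August has 31).
Sep 28, 2211 → Oct 28, 2211: 30 days (September has 30).
Oct 28, 2211 → Nov 28, 2211: 31 days (October has 31).
Nov 28, 2211 → Dec 28, 2211: 30 days (November has 30).
Dec 28, 2211 → Jan 28, 2212: 31 days (December has 31).
Jan 28, 2212 → Feb 28, 2212: 31 days (January has 31).
Feb 28, 2212 → Mar 15, 2212: 16 days.
Total: 1387 days.

1387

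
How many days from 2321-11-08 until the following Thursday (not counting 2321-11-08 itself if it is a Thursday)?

2

Nov 8, 2321 is a Tuesday.
From Tuesday to the next Thursday is 2 days.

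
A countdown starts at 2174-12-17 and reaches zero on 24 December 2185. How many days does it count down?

Dec 17, 2174 → Dec 17, 2175: 365 days.
Dec 17, 2175 → Dec 17, 2176: 366 days (Feb 29, 2176 is in that span).
Dec 17, 2176 → Dec 17, 2177: 365 days.
Dec 17, 2177 → Dec 17, 2178: 365 days.
Dec 17, 2178 → Dec 17, 2179: 365 days.
Dec 17, 2179 → Dec 17, 2180: 366 days (Feb 29, 2180 is in that span).
Dec 17, 2180 → Dec 17, 2181: 365 days.
Dec 17, 2181 → Dec 17, 2182: 365 days.
Dec 17, 2182 → Dec 17, 2183: 365 days.
Dec 17, 2183 → Dec 17, 2184: 366 days (Feb 29, 2184 is in that span).
Dec 17, 2184 → Jan 17, 2185: 31 days (December has 31).
Jan 17, 2185 → Feb 17, 2185: 31 days (January has 31).
Feb 17, 2185 → Mar 17, 2185: 28 days (February has 28).
Mar 17, 2185 → Apr 17, 2185: 31 days (March has 31).
Apr 17, 2185 → May 17, 2185: 30 days (April has 30).
May 17, 2185 → Jun 17, 2185: 31 days (May has 31).
Jun 17, 2185 → Jul 17, 2185: 30 days (June has 30).
Jul 17, 2185 → Aug 17, 2185: 31 days (July has 31).
Aug 17, 2185 → Sep 17, 2185: 31 days (August has 31).
Sep 17, 2185 → Oct 17, 2185: 30 days (September has 30).
Oct 17, 2185 → Nov 17, 2185: 31 days (October has 31).
Nov 17, 2185 → Dec 17, 2185: 30 days (November has 30).
Dec 17, 2185 → Dec 24, 2185: 7 days.
Total: 4025 days.

4025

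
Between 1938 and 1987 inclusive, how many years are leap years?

Multiples of 4 in [1938,1987]: 12.
Of those, multiples of 100: 0 (not leap unless ÷400).
Multiples of 400: 0.
Leap years = 12 − 0 + 0 = 12.

12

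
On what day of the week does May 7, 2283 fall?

Doomsday rule: the anchor day for the 2200s is Friday. For year 83: 83÷12 = 6 r 11, and 11÷4 = 2, so 6+11+2 = 19.
Friday + 19 ≡ Wednesday — that's 2283's doomsday.
In May the doomsday date is May 9.
May 7 is 2 days before May 9; 2 mod 7 = 2, so Wednesday − 2 = Monday.

Monday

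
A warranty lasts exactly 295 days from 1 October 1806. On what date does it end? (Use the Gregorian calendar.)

July 23, 1807

Oct has 31 days: +31 → Nov 1, 1806 (264 left).
Nov has 30 days: +30 → Dec 1, 1806 (234 left).
Dec has 31 days: +31 → Jan 1, 1807 (203 left).
Jan has 31 days: +31 → Feb 1, 1807 (172 left).
Feb has 28 days: +28 → Mar 1, 1807 (144 left).
Mar has 31 days: +31 → Apr 1, 1807 (113 left).
Apr has 30 days: +30 → May 1, 1807 (83 left).
May has 31 days: +31 → Jun 1, 1807 (52 left).
Jun has 30 days: +30 → Jul 1, 1807 (22 left).
+22 → Jul 23, 1807.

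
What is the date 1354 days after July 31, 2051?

April 15, 2055

+366 (one year; includes Feb 29, 2052) → Jul 31, 2052 (988 left).
+365 (one year) → Jul 31, 2053 (623 left).
+365 (one year) → Jul 31, 2054 (258 left).
Jul has 31 days: +1 → Aug 1, 2054 (257 left).
Aug has 31 days: +31 → Sep 1, 2054 (226 left).
Sep has 30 days: +30 → Oct 1, 2054 (196 left).
Oct has 31 days: +31 → Nov 1, 2054 (165 left).
Nov has 30 days: +30 → Dec 1, 2054 (135 left).
Dec has 31 days: +31 → Jan 1, 2055 (104 left).
Jan has 31 days: +31 → Feb 1, 2055 (73 left).
Feb has 28 days: +28 → Mar 1, 2055 (45 left).
Mar has 31 days: +31 → Apr 1, 2055 (14 left).
+14 → Apr 15, 2055.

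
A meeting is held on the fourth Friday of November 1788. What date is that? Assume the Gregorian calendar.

November 1, 1788 is a Saturday.
The first Friday is therefore November 7 (6 days later).
The fourth Friday is 7 + 3×7 = November 28.

November 28, 1788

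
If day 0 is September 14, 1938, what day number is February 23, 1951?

Sep 14, 1938 → Sep 14, 1939: 365 days.
Sep 14, 1939 → Sep 14, 1940: 366 days (Feb 29, 1940 is in that span).
Sep 14, 1940 → Sep 14, 1941: 365 days.
Sep 14, 1941 → Sep 14, 1942: 365 days.
Sep 14, 1942 → Sep 14, 1943: 365 days.
Sep 14, 1943 → Sep 14, 1944: 366 days (Feb 29, 1944 is in that span).
Sep 14, 1944 → Sep 14, 1945: 365 days.
Sep 14, 1945 → Sep 14, 1946: 365 days.
Sep 14, 1946 → Sep 14, 1947: 365 days.
Sep 14, 1947 → Sep 14, 1948: 366 days (Feb 29, 1948 is in that span).
Sep 14, 1948 → Sep 14, 1949: 365 days.
Sep 14, 1949 → Sep 14, 1950: 365 days.
Sep 14, 1950 → Oct 14, 1950: 30 days (September has 30).
Oct 14, 1950 → Nov 14, 1950: 31 days (October has 31).
Nov 14, 1950 → Dec 14, 1950: 30 days (November has 30).
Dec 14, 1950 → Jan 14, 1951: 31 days (December has 31).
Jan 14, 1951 → Feb 14, 1951: 31 days (January has 31).
Feb 14, 1951 → Feb 23, 1951: 9 days.
Total: 4545 days.

4545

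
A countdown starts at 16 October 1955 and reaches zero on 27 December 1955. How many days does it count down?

72

Oct 16, 1955 → Nov 16, 1955: 31 days (October has 31).
Nov 16, 1955 → Dec 16, 1955: 30 days (November has 30).
Dec 16, 1955 → Dec 27, 1955: 11 days.
Total: 72 days.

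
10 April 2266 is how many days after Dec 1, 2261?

Dec 1, 2261 → Dec 1, 2262: 365 days.
Dec 1, 2262 → Dec 1, 2263: 365 days.
Dec 1, 2263 → Dec 1, 2264: 366 days (Feb 29, 2264 is in that span).
Dec 1, 2264 → Dec 1, 2265: 365 days.
Dec 1, 2265 → Jan 1, 2266: 31 days (December has 31).
Jan 1, 2266 → Feb 1, 2266: 31 days (January has 31).
Feb 1, 2266 → Mar 1, 2266: 28 days (February has 28).
Mar 1, 2266 → Apr 1, 2266: 31 days (March has 31).
Apr 1, 2266 → Apr 10, 2266: 9 days.
Total: 1591 days.

1591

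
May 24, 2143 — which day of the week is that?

Friday

January 1, 2143 is a Tuesday.
Jan 1, 2143 → Feb 1, 2143: 31 days (January has 31).
Feb 1, 2143 → Mar 1, 2143: 28 days (February has 28).
Mar 1, 2143 → Apr 1, 2143: 31 days (March has 31).
Apr 1, 2143 → May 1, 2143: 30 days (April has 30).
May 1, 2143 → May 24, 2143: 23 days.
Total: 143 days.
143 mod 7 = 3, so Tuesday + 3 = Friday.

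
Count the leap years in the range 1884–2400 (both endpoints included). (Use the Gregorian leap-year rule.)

126

Multiples of 4 in [1884,2400]: 130.
Of those, multiples of 100: 6 (not leap unless ÷400).
Multiples of 400: 2.
Leap years = 130 − 6 + 2 = 126.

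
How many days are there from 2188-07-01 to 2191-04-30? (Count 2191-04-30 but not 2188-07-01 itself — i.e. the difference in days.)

1033

Jul 1, 2188 → Jul 1, 2189: 365 days.
Jul 1, 2189 → Jul 1, 2190: 365 days.
Jul 1, 2190 → Aug 1, 2190: 31 days (July has 31).
Aug 1, 2190 → Sep 1, 2190: 31 days (August has 31).
Sep 1, 2190 → Oct 1, 2190: 30 days (September has 30).
Oct 1, 2190 → Nov 1, 2190: 31 days (October has 31).
Nov 1, 2190 → Dec 1, 2190: 30 days (November has 30).
Dec 1, 2190 → Jan 1, 2191: 31 days (December has 31).
Jan 1, 2191 → Feb 1, 2191: 31 days (January has 31).
Feb 1, 2191 → Mar 1, 2191: 28 days (February has 28).
Mar 1, 2191 → Apr 1, 2191: 31 days (March has 31).
Apr 1, 2191 → Apr 30, 2191: 29 days.
Total: 1033 days.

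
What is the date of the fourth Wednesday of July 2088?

July 28, 2088

July 1, 2088 is a Thursday.
The first Wednesday is therefore July 7 (6 days later).
The fourth Wednesday is 7 + 3×7 = July 28.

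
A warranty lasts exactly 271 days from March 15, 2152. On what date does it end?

Mar has 31 days: +17 → Apr 1, 2152 (254 left).
Apr has 30 days: +30 → May 1, 2152 (224 left).
May has 31 days: +31 → Jun 1, 2152 (193 left).
Jun has 30 days: +30 → Jul 1, 2152 (163 left).
Jul has 31 days: +31 → Aug 1, 2152 (132 left).
Aug has 31 days: +31 → Sep 1, 2152 (101 left).
Sep has 30 days: +30 → Oct 1, 2152 (71 left).
Oct has 31 days: +31 → Nov 1, 2152 (40 left).
Nov has 30 days: +30 → Dec 1, 2152 (10 left).
+10 → Dec 11, 2152.

December 11, 2152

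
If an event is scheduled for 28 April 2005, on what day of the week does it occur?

January 1, 2005 is a Saturday.
Jan 1, 2005 → Feb 1, 2005: 31 days (January has 31).
Feb 1, 2005 → Mar 1, 2005: 28 days (February has 28).
Mar 1, 2005 → Apr 1, 2005: 31 days (March has 31).
Apr 1, 2005 → Apr 28, 2005: 27 days.
Total: 117 days.
117 mod 7 = 5, so Saturday + 5 = Thursday.

Thursday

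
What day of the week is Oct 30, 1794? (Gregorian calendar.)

Doomsday rule: the anchor day for the 1700s is Sunday. For year 94: 94÷12 = 7 r 10, and 10÷4 = 2, so 7+10+2 = 19.
Sunday + 19 ≡ Friday — that's 1794's doomsday.
In October the doomsday date is Oct 10.
Oct 30 is 20 days after Oct 10; 20 mod 7 = 6, so Friday + 6 = Thursday.

Thursday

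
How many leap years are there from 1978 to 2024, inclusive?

12

Multiples of 4 in [1978,2024]: 12.
Of those, multiples of 100: 1 (not leap unless ÷400).
Multiples of 400: 1.
Leap years = 12 − 1 + 1 = 12.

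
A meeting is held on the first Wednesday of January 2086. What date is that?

January 1, 2086 is a Tuesday.
The first Wednesday is therefore January 2 (1 days later).

January 2, 2086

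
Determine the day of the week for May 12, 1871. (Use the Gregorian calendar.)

January 1, 1871 is a Sunday.
Jan 1, 1871 → Feb 1, 1871: 31 days (January has 31).
Feb 1, 1871 → Mar 1, 1871: 28 days (February has 28).
Mar 1, 1871 → Apr 1, 1871: 31 days (March has 31).
Apr 1, 1871 → May 1, 1871: 30 days (April has 30).
May 1, 1871 → May 12, 1871: 11 days.
Total: 131 days.
131 mod 7 = 5, so Sunday + 5 = Friday.

Friday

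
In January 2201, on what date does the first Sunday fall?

January 1, 2201 is a Thursday.
The first Sunday is therefore January 4 (3 days later).

January 4, 2201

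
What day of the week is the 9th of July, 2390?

Monday

Doomsday rule: the anchor day for the 2300s is Wednesday. For year 90: 90÷12 = 7 r 6, and 6÷4 = 1, so 7+6+1 = 14.
Wednesday + 14 ≡ Wednesday — that's 2390's doomsday.
In July the doomsday date is Jul 11.
Jul 9 is 2 days before Jul 11; 2 mod 7 = 2, so Wednesday − 2 = Monday.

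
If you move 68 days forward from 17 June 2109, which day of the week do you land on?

Saturday

First find the weekday of Jun 17, 2109. Doomsday rule: the anchor day for the 2100s is Sunday. For year 09: 9÷12 = 0 r 9, and 9÷4 = 2, so 0+9+2 = 11.
Sunday + 11 ≡ Thursday — that's 2109's doomsday.
In June the doomsday date is Jun 6.
Jun 17 is 11 days after Jun 6; 11 mod 7 = 4, so Thursday + 4 = Monday.
68 mod 7 = 5, so 68 days after a Monday is Monday + 5 = Saturday.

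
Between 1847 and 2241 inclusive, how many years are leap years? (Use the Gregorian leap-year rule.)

96

Multiples of 4 in [1847,2241]: 99.
Of those, multiples of 100: 4 (not leap unless ÷400).
Multiples of 400: 1.
Leap years = 99 − 4 + 1 = 96.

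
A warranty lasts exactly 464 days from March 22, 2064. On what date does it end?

+365 (one year) → Mar 22, 2065 (99 left).
Mar has 31 days: +10 → Apr 1, 2065 (89 left).
Apr has 30 days: +30 → May 1, 2065 (59 left).
May has 31 days: +31 → Jun 1, 2065 (28 left).
+28 → Jun 29, 2065.

June 29, 2065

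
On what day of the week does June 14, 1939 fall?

Wednesday

January 1, 1939 is a Sunday.
Jan 1, 1939 → Feb 1, 1939: 31 days (January has 31).
Feb 1, 1939 → Mar 1, 1939: 28 days (February has 28).
Mar 1, 1939 → Apr 1, 1939: 31 days (March has 31).
Apr 1, 1939 → May 1, 1939: 30 days (April has 30).
May 1, 1939 → Jun 1, 1939: 31 days (May has 31).
Jun 1, 1939 → Jun 14, 1939: 13 days.
Total: 164 days.
164 mod 7 = 3, so Sunday + 3 = Wednesday.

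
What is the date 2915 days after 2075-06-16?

+366 (one year; includes Feb 29, 2076) → Jun 16, 2076 (2549 left).
+365 (one year) → Jun 16, 2077 (2184 left).
+365 (one year) → Jun 16, 2078 (1819 left).
+365 (one year) → Jun 16, 2079 (1454 left).
+366 (one year; includes Feb 29, 2080) → Jun 16, 2080 (1088 left).
+365 (one year) → Jun 16, 2081 (723 left).
+365 (one year) → Jun 16, 2082 (358 left).
Jun has 30 days: +15 → Jul 1, 2082 (343 left).
Jul has 31 days: +31 → Aug 1, 2082 (312 left).
Aug has 31 days: +31 → Sep 1, 2082 (281 left).
Sep has 30 days: +30 → Oct 1, 2082 (251 left).
Oct has 31 days: +31 → Nov 1, 2082 (220 left).
Nov has 30 days: +30 → Dec 1, 2082 (190 left).
Dec has 31 days: +31 → Jan 1, 2083 (159 left).
Jan has 31 days: +31 → Feb 1, 2083 (128 left).
Feb has 28 days: +28 → Mar 1, 2083 (100 left).
Mar has 31 days: +31 → Apr 1, 2083 (69 left).
Apr has 30 days: +30 → May 1, 2083 (39 left).
May has 31 days: +31 → Jun 1, 2083 (8 left).
+8 → Jun 9, 2083.

June 9, 2083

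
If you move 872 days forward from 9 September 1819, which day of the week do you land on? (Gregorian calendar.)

First find the weekday of Sep 9, 1819. Doomsday rule: the anchor day for the 1800s is Friday. For year 19: 19÷12 = 1 r 7, and 7÷4 = 1, so 1+7+1 = 9.
Friday + 9 ≡ Sunday — that's 1819's doomsday.
In September the doomsday date is Sep 5.
Sep 9 is 4 days after Sep 5; 4 mod 7 = 4, so Sunday + 4 = Thursday.
872 mod 7 = 4, so 872 days after a Thursday is Thursday + 4 = Monday.

Monday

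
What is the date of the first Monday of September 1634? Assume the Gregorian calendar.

September 1, 1634 is a Friday.
The first Monday is therefore September 4 (3 days later).

September 4, 1634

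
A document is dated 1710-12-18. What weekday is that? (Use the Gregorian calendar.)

Thursday

Doomsday rule: the anchor day for the 1700s is Sunday. For year 10: 10÷12 = 0 r 10, and 10÷4 = 2, so 0+10+2 = 12.
Sunday + 12 ≡ Friday — that's 1710's doomsday.
In December the doomsday date is Dec 12.
Dec 18 is 6 days after Dec 12; 6 mod 7 = 6, so Friday + 6 = Thursday.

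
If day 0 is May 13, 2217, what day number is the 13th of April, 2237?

May 13, 2217 → May 13, 2218: 365 days.
May 13, 2218 → May 13, 2219: 365 days.
May 13, 2219 → May 13, 2220: 366 days (Feb 29, 2220 is in that span).
May 13, 2220 → May 13, 2221: 365 days.
May 13, 2221 → May 13, 2222: 365 days.
May 13, 2222 → May 13, 2223: 365 days.
May 13, 2223 → May 13, 2224: 366 days (Feb 29, 2224 is in that span).
May 13, 2224 → May 13, 2225: 365 days.
May 13, 2225 → May 13, 2226: 365 days.
May 13, 2226 → May 13, 2227: 365 days.
May 13, 2227 → May 13, 2228: 366 days (Feb 29, 2228 is in that span).
May 13, 2228 → May 13, 2229: 365 days.
May 13, 2229 → May 13, 2230: 365 days.
May 13, 2230 → May 13, 2231: 365 days.
May 13, 2231 → May 13, 2232: 366 days (Feb 29, 2232 is in that span).
May 13, 2232 → May 13, 2233: 365 days.
May 13, 2233 → May 13, 2234: 365 days.
May 13, 2234 → May 13, 2235: 365 days.
May 13, 2235 → May 13, 2236: 366 days (Feb 29, 2236 is in that span).
May 13, 2236 → Jun 13, 2236: 31 days (May has 31).
Jun 13, 2236 → Jul 13, 2236: 30 days (June has 30).
Jul 13, 2236 → Aug 13, 2236: 31 days (July has 31).
Aug 13, 2236 → Sep 13, 2236: 31 days (August has 31).
Sep 13, 2236 → Oct 13, 2236: 30 days (September has 30).
Oct 13, 2236 → Nov 13, 2236: 31 days (October has 31).
Nov 13, 2236 → Dec 13, 2236: 30 days (November has 30).
Dec 13, 2236 → Jan 13, 2237: 31 days (December has 31).
Jan 13, 2237 → Feb 13, 2237: 31 days (January has 31).
Feb 13, 2237 → Mar 13, 2237: 28 days (February has 28).
Mar 13, 2237 → Apr 13, 2237: 31 days.
Total: 7275 days.

7275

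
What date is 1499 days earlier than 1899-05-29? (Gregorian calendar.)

April 21, 1895

−365 (one year) → May 29, 1898 (1134 left).
−365 (one year) → May 29, 1897 (769 left).
−365 (one year) → May 29, 1896 (404 left).
−366 (one year; includes Feb 29, 1896) → May 29, 1895 (38 left).
−29 → Apr 30, 1895 (end of Apr, 30 days; 9 left).
−9 → Apr 21, 1895.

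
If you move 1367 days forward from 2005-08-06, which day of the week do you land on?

Monday

Aug 6, 2005 is a Saturday.
1367 mod 7 = 2, so 1367 days after a Saturday is Saturday + 2 = Monday.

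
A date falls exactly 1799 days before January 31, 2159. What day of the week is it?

Wednesday

Jan 31, 2159 is a Wednesday.
1799 mod 7 = 0, so 1799 days before a Wednesday is Wednesday − 0 = Wednesday.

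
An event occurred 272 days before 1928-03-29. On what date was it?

July 1, 1927

−29 → Feb 29, 1928 (end of Feb, 29 days; 243 left).
−29 → Jan 31, 1928 (end of Jan, 31 days; 214 left).
−31 → Dec 31, 1927 (end of Dec, 31 days; 183 left).
−31 → Nov 30, 1927 (end of Nov, 30 days; 152 left).
−30 → Oct 31, 1927 (end of Oct, 31 days; 122 left).
−31 → Sep 30, 1927 (end of Sep, 30 days; 91 left).
−30 → Aug 31, 1927 (end of Aug, 31 days; 61 left).
−31 → Jul 31, 1927 (end of Jul, 31 days; 30 left).
−30 → Jul 1, 1927.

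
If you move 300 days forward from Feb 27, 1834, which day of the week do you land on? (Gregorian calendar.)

Wednesday

First find the weekday of Feb 27, 1834. Doomsday rule: the anchor day for the 1800s is Friday. For year 34: 34÷12 = 2 r 10, and 10÷4 = 2, so 2+10+2 = 14.
Friday + 14 ≡ Friday — that's 1834's doomsday.
In February the doomsday date is Feb 28 (1834 is not a leap year).
Feb 27 is 1 day before Feb 28; 1 mod 7 = 1, so Friday − 1 = Thursday.
300 mod 7 = 6, so 300 days after a Thursday is Thursday + 6 = Wednesday.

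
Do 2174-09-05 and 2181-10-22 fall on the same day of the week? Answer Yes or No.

Yes

From Sep 5, 2174 to Oct 22, 2181 is 2604 days.
2604 mod 7 = 0, so they are the same weekday.
(Sep 5, 2174 is a Monday; Oct 22, 2181 is a Monday.)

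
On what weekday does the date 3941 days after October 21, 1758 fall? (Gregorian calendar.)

Saturday

Oct 21, 1758 is a Saturday.
3941 mod 7 = 0, so 3941 days after a Saturday is Saturday + 0 = Saturday.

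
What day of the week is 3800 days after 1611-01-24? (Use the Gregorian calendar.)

Jan 24, 1611 is a Monday.
3800 mod 7 = 6, so 3800 days after a Monday is Monday + 6 = Sunday.

Sunday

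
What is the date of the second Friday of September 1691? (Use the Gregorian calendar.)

September 14, 1691

September 1, 1691 is a Saturday.
The first Friday is therefore September 7 (6 days later).
The second Friday is 7 + 1×7 = September 14.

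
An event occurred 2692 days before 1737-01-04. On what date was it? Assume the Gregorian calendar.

August 22, 1729

−366 (one year; includes Feb 29, 1736) → Jan 4, 1736 (2326 left).
−365 (one year) → Jan 4, 1735 (1961 left).
−365 (one year) → Jan 4, 1734 (1596 left).
−365 (one year) → Jan 4, 1733 (1231 left).
−366 (one year; includes Feb 29, 1732) → Jan 4, 1732 (865 left).
−365 (one year) → Jan 4, 1731 (500 left).
−365 (one year) → Jan 4, 1730 (135 left).
−4 → Dec 31, 1729 (end of Dec, 31 days; 131 left).
−31 → Nov 30, 1729 (end of Nov, 30 days; 100 left).
−30 → Oct 31, 1729 (end of Oct, 31 days; 70 left).
−31 → Sep 30, 1729 (end of Sep, 30 days; 39 left).
−30 → Aug 31, 1729 (end of Aug, 31 days; 9 left).
−9 → Aug 22, 1729.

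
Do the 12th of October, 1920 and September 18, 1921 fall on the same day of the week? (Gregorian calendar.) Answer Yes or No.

No

From Oct 12, 1920 to Sep 18, 1921 is 341 days.
341 mod 7 = 5, so they are different weekdays.
(Oct 12, 1920 is a Tuesday; Sep 18, 1921 is a Sunday.)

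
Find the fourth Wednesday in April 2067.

April 1, 2067 is a Friday.
The first Wednesday is therefore April 6 (5 days later).
The fourth Wednesday is 6 + 3×7 = April 27.

April 27, 2067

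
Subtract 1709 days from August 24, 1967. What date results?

−365 (one year) → Aug 24, 1966 (1344 left).
−365 (one year) → Aug 24, 1965 (979 left).
−365 (one year) → Aug 24, 1964 (614 left).
−366 (one year; includes Feb 29, 1964) → Aug 24, 1963 (248 left).
−24 → Jul 31, 1963 (end of Jul, 31 days; 224 left).
−31 → Jun 30, 1963 (end of Jun, 30 days; 193 left).
−30 → May 31, 1963 (end of May, 31 days; 163 left).
−31 → Apr 30, 1963 (end of Apr, 30 days; 132 left).
−30 → Mar 31, 1963 (end of Mar, 31 days; 102 left).
−31 → Feb 28, 1963 (end of Feb, 28 days; 71 left).
−28 → Jan 31, 1963 (end of Jan, 31 days; 43 left).
−31 → Dec 31, 1962 (end of Dec, 31 days; 12 left).
−12 → Dec 19, 1962.

December 19, 1962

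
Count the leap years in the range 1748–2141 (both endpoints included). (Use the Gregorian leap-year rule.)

Multiples of 4 in [1748,2141]: 99.
Of those, multiples of 100: 4 (not leap unless ÷400).
Multiples of 400: 1.
Leap years = 99 − 4 + 1 = 96.

96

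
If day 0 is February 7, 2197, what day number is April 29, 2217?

Feb 7, 2197 → Feb 7, 2198: 365 days.
Feb 7, 2198 → Feb 7, 2199: 365 days.
Feb 7, 2199 → Feb 7, 2200: 365 days.
Feb 7, 2200 → Feb 7, 2201: 365 days.
Feb 7, 2201 → Feb 7, 2202: 365 days.
Feb 7, 2202 → Feb 7, 2203: 365 days.
Feb 7, 2203 → Feb 7, 2204: 365 days.
Feb 7, 2204 → Feb 7, 2205: 366 days (Feb 29, 2204 is in that span).
Feb 7, 2205 → Feb 7, 2206: 365 days.
Feb 7, 2206 → Feb 7, 2207: 365 days.
Feb 7, 2207 → Feb 7, 2208: 365 days.
Feb 7, 2208 → Feb 7, 2209: 366 days (Feb 29, 2208 is in that span).
Feb 7, 2209 → Feb 7, 2210: 365 days.
Feb 7, 2210 → Feb 7, 2211: 365 days.
Feb 7, 2211 → Feb 7, 2212: 365 days.
Feb 7, 2212 → Feb 7, 2213: 366 days (Feb 29, 2212 is in that span).
Feb 7, 2213 → Feb 7, 2214: 365 days.
Feb 7, 2214 → Feb 7, 2215: 365 days.
Feb 7, 2215 → Feb 7, 2216: 365 days.
Feb 7, 2216 → Feb 7, 2217: 366 days (Feb 29, 2216 is in that span).
Feb 7, 2217 → Mar 7, 2217: 28 days (February has 28).
Mar 7, 2217 → Apr 7, 2217: 31 days (March has 31).
Apr 7, 2217 → Apr 29, 2217: 22 days.
Total: 7385 days.

7385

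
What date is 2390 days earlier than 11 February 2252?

−365 (one year) → Feb 11, 2251 (2025 left).
−365 (one year) → Feb 11, 2250 (1660 left).
−365 (one year) → Feb 11, 2249 (1295 left).
−366 (one year; includes Feb 29, 2248) → Feb 11, 2248 (929 left).
−365 (one year) → Feb 11, 2247 (564 left).
−365 (one year) → Feb 11, 2246 (199 left).
−11 → Jan 31, 2246 (end of Jan, 31 days; 188 left).
−31 → Dec 31, 2245 (end of Dec, 31 days; 157 left).
−31 → Nov 30, 2245 (end of Nov, 30 days; 126 left).
−30 → Oct 31, 2245 (end of Oct, 31 days; 96 left).
−31 → Sep 30, 2245 (end of Sep, 30 days; 65 left).
−30 → Aug 31, 2245 (end of Aug, 31 days; 35 left).
−31 → Jul 31, 2245 (end of Jul, 31 days; 4 left).
−4 → Jul 27, 2245.

July 27, 2245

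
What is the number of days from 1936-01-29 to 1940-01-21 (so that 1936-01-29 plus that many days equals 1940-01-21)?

Jan 29, 1936 → Jan 29, 1937: 366 days (Feb 29, 1936 is in that span).
Jan 29, 1937 → Jan 29, 1938: 365 days.
Jan 29, 1938 → Jan 29, 1939: 365 days.
Jan 29, 1939 → Feb 28, 1939: 30 days (January has 31).
Feb 28, 1939 → Mar 28, 1939: 28 days (February has 28).
Mar 28, 1939 → Apr 28, 1939: 31 days (March has 31).
Apr 28, 1939 → May 28, 1939: 30 days (April has 30).
May 28, 1939 → Jun 28, 1939: 31 days (May has 31).
Jun 28, 1939 → Jul 28, 1939: 30 days (June has 30).
Jul 28, 1939 → Aug 28, 1939: 31 days (July has 31).
Aug 28, 1939 → Sep 28, 1939: 31 days (August has 31).
Sep 28, 1939 → Oct 28, 1939: 30 days (September has 30).
Oct 28, 1939 → Nov 28, 1939: 31 days (October has 31).
Nov 28, 1939 → Dec 28, 1939: 30 days (November has 30).
Dec 28, 1939 → Jan 21, 1940: 24 days.
Total: 1453 days.

1453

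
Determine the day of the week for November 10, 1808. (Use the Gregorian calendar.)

Thursday

Doomsday rule: the anchor day for the 1800s is Friday. For year 08: 8÷12 = 0 r 8, and 8÷4 = 2, so 0+8+2 = 10.
Friday + 10 ≡ Monday — that's 1808's doomsday.
In November the doomsday date is Nov 7.
Nov 10 is 3 days after Nov 7; 3 mod 7 = 3, so Monday + 3 = Thursday.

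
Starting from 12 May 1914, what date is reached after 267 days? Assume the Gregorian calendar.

February 3, 1915

May has 31 days: +20 → Jun 1, 1914 (247 left).
Jun has 30 days: +30 → Jul 1, 1914 (217 left).
Jul has 31 days: +31 → Aug 1, 1914 (186 left).
Aug has 31 days: +31 → Sep 1, 1914 (155 left).
Sep has 30 days: +30 → Oct 1, 1914 (125 left).
Oct has 31 days: +31 → Nov 1, 1914 (94 left).
Nov has 30 days: +30 → Dec 1, 1914 (64 left).
Dec has 31 days: +31 → Jan 1, 1915 (33 left).
Jan has 31 days: +31 → Feb 1, 1915 (2 left).
+2 → Feb 3, 1915.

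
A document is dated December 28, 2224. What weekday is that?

Doomsday rule: the anchor day for the 2200s is Friday. For year 24: 24÷12 = 2 r 0, and 0÷4 = 0, so 2+0+0 = 2.
Friday + 2 ≡ Sunday — that's 2224's doomsday.
In December the doomsday date is Dec 12.
Dec 28 is 16 days after Dec 12; 16 mod 7 = 2, so Sunday + 2 = Tuesday.

Tuesday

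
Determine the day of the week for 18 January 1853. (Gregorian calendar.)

Doomsday rule: the anchor day for the 1800s is Friday. For year 53: 53÷12 = 4 r 5, and 5÷4 = 1, so 4+5+1 = 10.
Friday + 10 ≡ Monday — that's 1853's doomsday.
In January the doomsday date is Jan 3 (1853 is not a leap year).
Jan 18 is 15 days after Jan 3; 15 mod 7 = 1, so Monday + 1 = Tuesday.

Tuesday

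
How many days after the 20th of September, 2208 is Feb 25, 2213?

Sep 20, 2208 → Sep 20, 2209: 365 days.
Sep 20, 2209 → Sep 20, 2210: 365 days.
Sep 20, 2210 → Sep 20, 2211: 365 days.
Sep 20, 2211 → Sep 20, 2212: 366 days (Feb 29, 2212 is in that span).
Sep 20, 2212 → Oct 20, 2212: 30 days (September has 30).
Oct 20, 2212 → Nov 20, 2212: 31 days (October has 31).
Nov 20, 2212 → Dec 20, 2212: 30 days (November has 30).
Dec 20, 2212 → Jan 20, 2213: 31 days (December has 31).
Jan 20, 2213 → Feb 20, 2213: 31 days (January has 31).
Feb 20, 2213 → Feb 25, 2213: 5 days.
Total: 1619 days.

1619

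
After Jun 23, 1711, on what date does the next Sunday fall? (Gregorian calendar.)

June 28, 1711

Jun 23, 1711 is a Tuesday.
From Tuesday to the next Sunday is 5 days.
Jun 23, 1711 + 5 = Jun 28, 1711.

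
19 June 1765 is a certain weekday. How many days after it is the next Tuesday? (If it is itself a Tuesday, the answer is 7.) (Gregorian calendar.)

6

Jun 19, 1765 is a Wednesday.
From Wednesday to the next Tuesday is 6 days.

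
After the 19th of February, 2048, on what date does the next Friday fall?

Feb 19, 2048 is a Wednesday.
From Wednesday to the next Friday is 2 days.
Feb 19, 2048 + 2 = Feb 21, 2048.

February 21, 2048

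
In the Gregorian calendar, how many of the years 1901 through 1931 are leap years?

Multiples of 4 in [1901,1931]: 7.
Of those, multiples of 100: 0 (not leap unless ÷400).
Multiples of 400: 0.
Leap years = 7 − 0 + 0 = 7.

7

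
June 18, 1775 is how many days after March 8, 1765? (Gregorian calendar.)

Mar 8, 1765 → Mar 8, 1766: 365 days.
Mar 8, 1766 → Mar 8, 1767: 365 days.
Mar 8, 1767 → Mar 8, 1768: 366 days (Feb 29, 1768 is in that span).
Mar 8, 1768 → Mar 8, 1769: 365 days.
Mar 8, 1769 → Mar 8, 1770: 365 days.
Mar 8, 1770 → Mar 8, 1771: 365 days.
Mar 8, 1771 → Mar 8, 1772: 366 days (Feb 29, 1772 is in that span).
Mar 8, 1772 → Mar 8, 1773: 365 days.
Mar 8, 1773 → Mar 8, 1774: 365 days.
Mar 8, 1774 → Mar 8, 1775: 365 days.
Mar 8, 1775 → Apr 8, 1775: 31 days (March has 31).
Apr 8, 1775 → May 8, 1775: 30 days (April has 30).
May 8, 1775 → Jun 8, 1775: 31 days (May has 31).
Jun 8, 1775 → Jun 18, 1775: 10 days.
Total: 3754 days.

3754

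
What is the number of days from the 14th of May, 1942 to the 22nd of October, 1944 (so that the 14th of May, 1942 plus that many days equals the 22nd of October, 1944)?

892

May 14, 1942 → May 14, 1943: 365 days.
May 14, 1943 → May 14, 1944: 366 days (Feb 29, 1944 is in that span).
May 14, 1944 → Jun 14, 1944: 31 days (May has 31).
Jun 14, 1944 → Jul 14, 1944: 30 days (June has 30).
Jul 14, 1944 → Aug 14, 1944: 31 days (July has 31).
Aug 14, 1944 → Sep 14, 1944: 31 days (August has 31).
Sep 14, 1944 → Oct 14, 1944: 30 days (September has 30).
Oct 14, 1944 → Oct 22, 1944: 8 days.
Total: 892 days.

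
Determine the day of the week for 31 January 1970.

Saturday

Doomsday rule: the anchor day for the 1900s is Wednesday. For year 70: 70÷12 = 5 r 10, and 10÷4 = 2, so 5+10+2 = 17.
Wednesday + 17 ≡ Saturday — that's 1970's doomsday.
In January the doomsday date is Jan 3 (1970 is not a leap year).
Jan 31 is 28 days after Jan 3; 28 mod 7 = 0, so Saturday + 0 = Saturday.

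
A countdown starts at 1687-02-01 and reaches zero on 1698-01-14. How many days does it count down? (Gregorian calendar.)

Feb 1, 1687 → Feb 1, 1688: 365 days.
Feb 1, 1688 → Feb 1, 1689: 366 days (Feb 29, 1688 is in that span).
Feb 1, 1689 → Feb 1, 1690: 365 days.
Feb 1, 1690 → Feb 1, 1691: 365 days.
Feb 1, 1691 → Feb 1, 1692: 365 days.
Feb 1, 1692 → Feb 1, 1693: 366 days (Feb 29, 1692 is in that span).
Feb 1, 1693 → Feb 1, 1694: 365 days.
Feb 1, 1694 → Feb 1, 1695: 365 days.
Feb 1, 1695 → Feb 1, 1696: 365 days.
Feb 1, 1696 → Feb 1, 1697: 366 days (Feb 29, 1696 is in that span).
Feb 1, 1697 → Mar 1, 1697: 28 days (February has 28).
Mar 1, 1697 → Apr 1, 1697: 31 days (March has 31).
Apr 1, 1697 → May 1, 1697: 30 days (April has 30).
May 1, 1697 → Jun 1, 1697: 31 days (May has 31).
Jun 1, 1697 → Jul 1, 1697: 30 days (June has 30).
Jul 1, 1697 → Aug 1, 1697: 31 days (July has 31).
Aug 1, 1697 → Sep 1, 1697: 31 days (August has 31).
Sep 1, 1697 → Oct 1, 1697: 30 days (September has 30).
Oct 1, 1697 → Nov 1, 1697: 31 days (October has 31).
Nov 1, 1697 → Dec 1, 1697: 30 days (November has 30).
Dec 1, 1697 → Jan 1, 1698: 31 days (December has 31).
Jan 1, 1698 → Jan 14, 1698: 13 days.
Total: 4000 days.

4000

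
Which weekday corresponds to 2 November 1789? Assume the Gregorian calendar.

Doomsday rule: the anchor day for the 1700s is Sunday. For year 89: 89÷12 = 7 r 5, and 5÷4 = 1, so 7+5+1 = 13.
Sunday + 13 ≡ Saturday — that's 1789's doomsday.
In November the doomsday date is Nov 7.
Nov 2 is 5 days before Nov 7; 5 mod 7 = 5, so Saturday − 5 = Monday.

Monday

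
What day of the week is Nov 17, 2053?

Monday

Doomsday rule: the anchor day for the 2000s is Tuesday. For year 53: 53÷12 = 4 r 5, and 5÷4 = 1, so 4+5+1 = 10.
Tuesday + 10 ≡ Friday — that's 2053's doomsday.
In November the doomsday date is Nov 7.
Nov 17 is 10 days after Nov 7; 10 mod 7 = 3, so Friday + 3 = Monday.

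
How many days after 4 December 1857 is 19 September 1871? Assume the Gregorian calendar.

Dec 4, 1857 → Dec 4, 1858: 365 days.
Dec 4, 1858 → Dec 4, 1859: 365 days.
Dec 4, 1859 → Dec 4, 1860: 366 days (Feb 29, 1860 is in that span).
Dec 4, 1860 → Dec 4, 1861: 365 days.
Dec 4, 1861 → Dec 4, 1862: 365 days.
Dec 4, 1862 → Dec 4, 1863: 365 days.
Dec 4, 1863 → Dec 4, 1864: 366 days (Feb 29, 1864 is in that span).
Dec 4, 1864 → Dec 4, 1865: 365 days.
Dec 4, 1865 → Dec 4, 1866: 365 days.
Dec 4, 1866 → Dec 4, 1867: 365 days.
Dec 4, 1867 → Dec 4, 1868: 366 days (Feb 29, 1868 is in that span).
Dec 4, 1868 → Dec 4, 1869: 365 days.
Dec 4, 1869 → Dec 4, 1870: 365 days.
Dec 4, 1870 → Jan 4, 1871: 31 days (December has 31).
Jan 4, 1871 → Feb 4, 1871: 31 days (January has 31).
Feb 4, 1871 → Mar 4, 1871: 28 days (February has 28).
Mar 4, 1871 → Apr 4, 1871: 31 days (March has 31).
Apr 4, 1871 → May 4, 1871: 30 days (April has 30).
May 4, 1871 → Jun 4, 1871: 31 days (May has 31).
Jun 4, 1871 → Jul 4, 1871: 30 days (June has 30).
Jul 4, 1871 → Aug 4, 1871: 31 days (July has 31).
Aug 4, 1871 → Sep 4, 1871: 31 days (August has 31).
Sep 4, 1871 → Sep 19, 1871: 15 days.
Total: 5037 days.

5037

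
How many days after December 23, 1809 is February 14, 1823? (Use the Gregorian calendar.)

4801

Dec 23, 1809 → Dec 23, 1810: 365 days.
Dec 23, 1810 → Dec 23, 1811: 365 days.
Dec 23, 1811 → Dec 23, 1812: 366 days (Feb 29, 1812 is in that span).
Dec 23, 1812 → Dec 23, 1813: 365 days.
Dec 23, 1813 → Dec 23, 1814: 365 days.
Dec 23, 1814 → Dec 23, 1815: 365 days.
Dec 23, 1815 → Dec 23, 1816: 366 days (Feb 29, 1816 is in that span).
Dec 23, 1816 → Dec 23, 1817: 365 days.
Dec 23, 1817 → Dec 23, 1818: 365 days.
Dec 23, 1818 → Dec 23, 1819: 365 days.
Dec 23, 1819 → Dec 23, 1820: 366 days (Feb 29, 1820 is in that span).
Dec 23, 1820 → Dec 23, 1821: 365 days.
Dec 23, 1821 → Dec 23, 1822: 365 days.
Dec 23, 1822 → Jan 23, 1823: 31 days (December has 31).
Jan 23, 1823 → Feb 14, 1823: 22 days.
Total: 4801 days.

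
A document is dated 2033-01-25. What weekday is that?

Doomsday rule: the anchor day for the 2000s is Tuesday. For year 33: 33÷12 = 2 r 9, and 9÷4 = 2, so 2+9+2 = 13.
Tuesday + 13 ≡ Monday — that's 2033's doomsday.
In January the doomsday date is Jan 3 (2033 is not a leap year).
Jan 25 is 22 days after Jan 3; 22 mod 7 = 1, so Monday + 1 = Tuesday.

Tuesday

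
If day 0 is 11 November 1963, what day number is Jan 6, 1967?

Nov 11, 1963 → Nov 11, 1964: 366 days (Feb 29, 1964 is in that span).
Nov 11, 1964 → Nov 11, 1965: 365 days.
Nov 11, 1965 → Nov 11, 1966: 365 days.
Nov 11, 1966 → Dec 11, 1966: 30 days (November has 30).
Dec 11, 1966 → Jan 6, 1967: 26 days.
Total: 1152 days.

1152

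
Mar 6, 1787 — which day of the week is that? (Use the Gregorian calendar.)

Tuesday

Doomsday rule: the anchor day for the 1700s is Sunday. For year 87: 87÷12 = 7 r 3, and 3÷4 = 0, so 7+3+0 = 10.
Sunday + 10 ≡ Wednesday — that's 1787's doomsday.
In March the doomsday date is Mar 14.
Mar 6 is 8 days before Mar 14; 8 mod 7 = 1, so Wednesday − 1 = Tuesday.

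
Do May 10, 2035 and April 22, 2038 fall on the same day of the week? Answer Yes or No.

From May 10, 2035 to Apr 22, 2038 is 1078 days.
1078 mod 7 = 0, so they are the same weekday.
(May 10, 2035 is a Thursday; Apr 22, 2038 is a Thursday.)

Yes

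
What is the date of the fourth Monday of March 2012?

March 1, 2012 is a Thursday.
The first Monday is therefore March 5 (4 days later).
The fourth Monday is 5 + 3×7 = March 26.

March 26, 2012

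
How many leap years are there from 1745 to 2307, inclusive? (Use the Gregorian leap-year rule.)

135

Multiples of 4 in [1745,2307]: 140.
Of those, multiples of 100: 6 (not leap unless ÷400).
Multiples of 400: 1.
Leap years = 140 − 6 + 1 = 135.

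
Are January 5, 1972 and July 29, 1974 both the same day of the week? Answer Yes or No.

From Jan 5, 1972 to Jul 29, 1974 is 936 days.
936 mod 7 = 5, so they are different weekdays.
(Jan 5, 1972 is a Wednesday; Jul 29, 1974 is a Monday.)

No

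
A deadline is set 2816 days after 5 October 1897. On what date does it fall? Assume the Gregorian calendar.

June 22, 1905

+365 (one year) → Oct 5, 1898 (2451 left).
+365 (one year) → Oct 5, 1899 (2086 left).
+365 (one year) → Oct 5, 1900 (1721 left).
+365 (one year) → Oct 5, 1901 (1356 left).
+365 (one year) → Oct 5, 1902 (991 left).
+365 (one year) → Oct 5, 1903 (626 left).
+366 (one year; includes Feb 29, 1904) → Oct 5, 1904 (260 left).
Oct has 31 days: +27 → Nov 1, 1904 (233 left).
Nov has 30 days: +30 → Dec 1, 1904 (203 left).
Dec has 31 days: +31 → Jan 1, 1905 (172 left).
Jan has 31 days: +31 → Feb 1, 1905 (141 left).
Feb has 28 days: +28 → Mar 1, 1905 (113 left).
Mar has 31 days: +31 → Apr 1, 1905 (82 left).
Apr has 30 days: +30 → May 1, 1905 (52 left).
May has 31 days: +31 → Jun 1, 1905 (21 left).
+21 → Jun 22, 1905.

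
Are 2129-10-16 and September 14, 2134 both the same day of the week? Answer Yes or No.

From Oct 16, 2129 to Sep 14, 2134 is 1794 days.
1794 mod 7 = 2, so they are different weekdays.
(Oct 16, 2129 is a Sunday; Sep 14, 2134 is a Tuesday.)

No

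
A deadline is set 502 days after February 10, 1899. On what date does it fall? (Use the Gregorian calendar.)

June 27, 1900

+365 (one year) → Feb 10, 1900 (137 left).
Feb has 28 days: +19 → Mar 1, 1900 (118 left).
Mar has 31 days: +31 → Apr 1, 1900 (87 left).
Apr has 30 days: +30 → May 1, 1900 (57 left).
May has 31 days: +31 → Jun 1, 1900 (26 left).
+26 → Jun 27, 1900.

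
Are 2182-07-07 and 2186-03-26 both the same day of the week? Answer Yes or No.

From Jul 7, 2182 to Mar 26, 2186 is 1358 days.
1358 mod 7 = 0, so they are the same weekday.
(Jul 7, 2182 is a Sunday; Mar 26, 2186 is a Sunday.)

Yes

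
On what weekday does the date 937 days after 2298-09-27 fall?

Monday

Sep 27, 2298 is a Tuesday.
937 mod 7 = 6, so 937 days after a Tuesday is Tuesday + 6 = Monday.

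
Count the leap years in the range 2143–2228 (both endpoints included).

Multiples of 4 in [2143,2228]: 22.
Of those, multiples of 100: 1 (not leap unless ÷400).
Multiples of 400: 0.
Leap years = 22 − 1 + 0 = 21.

21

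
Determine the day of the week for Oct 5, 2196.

Doomsday rule: the anchor day for the 2100s is Sunday. For year 96: 96÷12 = 8 r 0, and 0÷4 = 0, so 8+0+0 = 8.
Sunday + 8 ≡ Monday — that's 2196's doomsday.
In October the doomsday date is Oct 10.
Oct 5 is 5 days before Oct 10; 5 mod 7 = 5, so Monday − 5 = Wednesday.

Wednesday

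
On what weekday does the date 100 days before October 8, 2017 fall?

First find the weekday of Oct 8, 2017. Doomsday rule: the anchor day for the 2000s is Tuesday. For year 17: 17÷12 = 1 r 5, and 5÷4 = 1, so 1+5+1 = 7.
Tuesday + 7 ≡ Tuesday — that's 2017's doomsday.
In October the doomsday date is Oct 10.
Oct 8 is 2 days before Oct 10; 2 mod 7 = 2, so Tuesday − 2 = Sunday.
100 mod 7 = 2, so 100 days before a Sunday is Sunday − 2 = Friday.

Friday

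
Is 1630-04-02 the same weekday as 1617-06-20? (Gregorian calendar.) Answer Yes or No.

From Jun 20, 1617 to Apr 2, 1630 is 4669 days.
4669 mod 7 = 0, so they are the same weekday.
(Jun 20, 1617 is a Tuesday; Apr 2, 1630 is a Tuesday.)

Yes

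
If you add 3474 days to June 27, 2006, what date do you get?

+365 (one year) → Jun 27, 2007 (3109 left).
+366 (one year; includes Feb 29, 2008) → Jun 27, 2008 (2743 left).
+365 (one year) → Jun 27, 2009 (2378 left).
+365 (one year) → Jun 27, 2010 (2013 left).
+365 (one year) → Jun 27, 2011 (1648 left).
+366 (one year; includes Feb 29, 2012) → Jun 27, 2012 (1282 left).
+365 (one year) → Jun 27, 2013 (917 left).
+365 (one year) → Jun 27, 2014 (552 left).
+365 (one year) → Jun 27, 2015 (187 left).
Jun has 30 days: +4 → Jul 1, 2015 (183 left).
Jul has 31 days: +31 → Aug 1, 2015 (152 left).
Aug has 31 days: +31 → Sep 1, 2015 (121 left).
Sep has 30 days: +30 → Oct 1, 2015 (91 left).
Oct has 31 days: +31 → Nov 1, 2015 (60 left).
Nov has 30 days: +30 → Dec 1, 2015 (30 left).
+30 → Dec 31, 2015.

December 31, 2015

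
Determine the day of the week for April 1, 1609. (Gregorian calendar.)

Wednesday

Doomsday rule: the anchor day for the 1600s is Tuesday. For year 09: 9÷12 = 0 r 9, and 9÷4 = 2, so 0+9+2 = 11.
Tuesday + 11 ≡ Saturday — that's 1609's doomsday.
In April the doomsday date is Apr 4.
Apr 1 is 3 days before Apr 4; 3 mod 7 = 3, so Saturday − 3 = Wednesday.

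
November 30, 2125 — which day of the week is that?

Doomsday rule: the anchor day for the 2100s is Sunday. For year 25: 25÷12 = 2 r 1, and 1÷4 = 0, so 2+1+0 = 3.
Sunday + 3 ≡ Wednesday — that's 2125's doomsday.
In November the doomsday date is Nov 7.
Nov 30 is 23 days after Nov 7; 23 mod 7 = 2, so Wednesday + 2 = Friday.

Friday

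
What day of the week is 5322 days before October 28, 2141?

Oct 28, 2141 is a Saturday.
5322 mod 7 = 2, so 5322 days before a Saturday is Saturday − 2 = Thursday.

Thursday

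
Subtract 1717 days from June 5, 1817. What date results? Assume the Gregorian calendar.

−365 (one year) → Jun 5, 1816 (1352 left).
−366 (one year; includes Feb 29, 1816) → Jun 5, 1815 (986 left).
−365 (one year) → Jun 5, 1814 (621 left).
−365 (one year) → Jun 5, 1813 (256 left).
−5 → May 31, 1813 (end of May, 31 days; 251 left).
−31 → Apr 30, 1813 (end of Apr, 30 days; 220 left).
−30 → Mar 31, 1813 (end of Mar, 31 days; 190 left).
−31 → Feb 28, 1813 (end of Feb, 28 days; 159 left).
−28 → Jan 31, 1813 (end of Jan, 31 days; 131 left).
−31 → Dec 31, 1812 (end of Dec, 31 days; 100 left).
−31 → Nov 30, 1812 (end of Nov, 30 days; 69 left).
−30 → Oct 31, 1812 (end of Oct, 31 days; 39 left).
−31 → Sep 30, 1812 (end of Sep, 30 days; 8 left).
−8 → Sep 22, 1812.

September 22, 1812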